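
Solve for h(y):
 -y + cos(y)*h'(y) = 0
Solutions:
 h(y) = C1 + Integral(y/cos(y), y)


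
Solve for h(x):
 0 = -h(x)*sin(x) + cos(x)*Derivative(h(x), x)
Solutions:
 h(x) = C1/cos(x)


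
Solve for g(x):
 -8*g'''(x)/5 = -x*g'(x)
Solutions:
 g(x) = C1 + Integral(C2*airyai(5^(1/3)*x/2) + C3*airybi(5^(1/3)*x/2), x)


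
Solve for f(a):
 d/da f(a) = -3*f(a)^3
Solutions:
 f(a) = -sqrt(2)*sqrt(-1/(C1 - 3*a))/2
 f(a) = sqrt(2)*sqrt(-1/(C1 - 3*a))/2


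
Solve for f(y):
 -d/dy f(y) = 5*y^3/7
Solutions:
 f(y) = C1 - 5*y^4/28


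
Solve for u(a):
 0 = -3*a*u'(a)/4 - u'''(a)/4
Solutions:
 u(a) = C1 + Integral(C2*airyai(-3^(1/3)*a) + C3*airybi(-3^(1/3)*a), a)


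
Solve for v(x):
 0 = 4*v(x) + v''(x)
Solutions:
 v(x) = C1*sin(2*x) + C2*cos(2*x)


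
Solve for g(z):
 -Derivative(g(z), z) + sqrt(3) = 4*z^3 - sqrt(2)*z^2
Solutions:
 g(z) = C1 - z^4 + sqrt(2)*z^3/3 + sqrt(3)*z


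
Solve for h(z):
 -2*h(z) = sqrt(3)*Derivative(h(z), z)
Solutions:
 h(z) = C1*exp(-2*sqrt(3)*z/3)


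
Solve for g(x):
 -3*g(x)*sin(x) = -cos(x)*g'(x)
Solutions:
 g(x) = C1/cos(x)^3


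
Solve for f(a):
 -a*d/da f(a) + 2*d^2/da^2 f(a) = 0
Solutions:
 f(a) = C1 + C2*erfi(a/2)


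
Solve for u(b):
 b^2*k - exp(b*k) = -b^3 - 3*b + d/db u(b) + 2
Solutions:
 u(b) = C1 + b^4/4 + b^3*k/3 + 3*b^2/2 - 2*b - exp(b*k)/k


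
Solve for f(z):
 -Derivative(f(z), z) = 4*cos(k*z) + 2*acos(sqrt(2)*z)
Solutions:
 f(z) = C1 - 2*z*acos(sqrt(2)*z) + sqrt(2)*sqrt(1 - 2*z^2) - 4*Piecewise((sin(k*z)/k, Ne(k, 0)), (z, True))


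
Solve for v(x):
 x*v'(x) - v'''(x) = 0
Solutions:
 v(x) = C1 + Integral(C2*airyai(x) + C3*airybi(x), x)


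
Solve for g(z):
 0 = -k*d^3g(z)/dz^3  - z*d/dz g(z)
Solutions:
 g(z) = C1 + Integral(C2*airyai(z*(-1/k)^(1/3)) + C3*airybi(z*(-1/k)^(1/3)), z)


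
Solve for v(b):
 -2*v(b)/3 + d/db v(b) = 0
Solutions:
 v(b) = C1*exp(2*b/3)


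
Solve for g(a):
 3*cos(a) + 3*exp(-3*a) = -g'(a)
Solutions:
 g(a) = C1 - 3*sin(a) + exp(-3*a)


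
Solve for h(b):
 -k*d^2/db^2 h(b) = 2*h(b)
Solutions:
 h(b) = C1*exp(-sqrt(2)*b*sqrt(-1/k)) + C2*exp(sqrt(2)*b*sqrt(-1/k))


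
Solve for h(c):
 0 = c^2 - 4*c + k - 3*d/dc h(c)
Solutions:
 h(c) = C1 + c^3/9 - 2*c^2/3 + c*k/3


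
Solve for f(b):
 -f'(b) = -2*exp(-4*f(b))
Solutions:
 f(b) = log(-I*(C1 + 8*b)^(1/4))
 f(b) = log(I*(C1 + 8*b)^(1/4))
 f(b) = log(-(C1 + 8*b)^(1/4))
 f(b) = log(C1 + 8*b)/4


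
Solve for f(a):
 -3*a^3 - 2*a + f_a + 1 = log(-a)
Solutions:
 f(a) = C1 + 3*a^4/4 + a^2 + a*log(-a) - 2*a


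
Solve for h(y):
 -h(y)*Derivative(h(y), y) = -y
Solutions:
 h(y) = -sqrt(C1 + y^2)
 h(y) = sqrt(C1 + y^2)


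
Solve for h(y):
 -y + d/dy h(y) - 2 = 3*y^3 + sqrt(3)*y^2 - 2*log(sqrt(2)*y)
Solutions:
 h(y) = C1 + 3*y^4/4 + sqrt(3)*y^3/3 + y^2/2 - 2*y*log(y) - y*log(2) + 4*y


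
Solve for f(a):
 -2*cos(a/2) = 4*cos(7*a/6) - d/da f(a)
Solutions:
 f(a) = C1 + 4*sin(a/2) + 24*sin(7*a/6)/7


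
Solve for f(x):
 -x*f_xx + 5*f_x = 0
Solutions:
 f(x) = C1 + C2*x^6


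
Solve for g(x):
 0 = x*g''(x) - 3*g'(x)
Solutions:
 g(x) = C1 + C2*x^4


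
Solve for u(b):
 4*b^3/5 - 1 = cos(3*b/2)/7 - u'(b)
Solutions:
 u(b) = C1 - b^4/5 + b + 2*sin(3*b/2)/21


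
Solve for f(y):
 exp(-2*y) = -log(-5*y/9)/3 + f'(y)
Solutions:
 f(y) = C1 + y*log(-y)/3 + y*(-2*log(3) - 1 + log(5))/3 - exp(-2*y)/2


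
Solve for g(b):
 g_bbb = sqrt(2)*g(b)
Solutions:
 g(b) = C3*exp(2^(1/6)*b) + (C1*sin(2^(1/6)*sqrt(3)*b/2) + C2*cos(2^(1/6)*sqrt(3)*b/2))*exp(-2^(1/6)*b/2)


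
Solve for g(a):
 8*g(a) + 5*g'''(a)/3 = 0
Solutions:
 g(a) = C3*exp(-2*3^(1/3)*5^(2/3)*a/5) + (C1*sin(3^(5/6)*5^(2/3)*a/5) + C2*cos(3^(5/6)*5^(2/3)*a/5))*exp(3^(1/3)*5^(2/3)*a/5)


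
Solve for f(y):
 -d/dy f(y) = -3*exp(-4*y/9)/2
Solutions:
 f(y) = C1 - 27*exp(-4*y/9)/8


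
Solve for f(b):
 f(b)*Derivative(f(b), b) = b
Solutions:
 f(b) = -sqrt(C1 + b^2)
 f(b) = sqrt(C1 + b^2)


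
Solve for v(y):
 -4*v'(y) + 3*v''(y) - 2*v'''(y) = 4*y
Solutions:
 v(y) = C1 - y^2/2 - 3*y/4 + (C2*sin(sqrt(23)*y/4) + C3*cos(sqrt(23)*y/4))*exp(3*y/4)


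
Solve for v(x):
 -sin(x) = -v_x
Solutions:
 v(x) = C1 - cos(x)


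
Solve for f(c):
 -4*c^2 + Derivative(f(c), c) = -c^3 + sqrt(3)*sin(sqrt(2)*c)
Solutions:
 f(c) = C1 - c^4/4 + 4*c^3/3 - sqrt(6)*cos(sqrt(2)*c)/2


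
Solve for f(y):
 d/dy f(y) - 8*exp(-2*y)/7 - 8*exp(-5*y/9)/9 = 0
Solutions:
 f(y) = C1 - 4*exp(-2*y)/7 - 8*exp(-5*y/9)/5


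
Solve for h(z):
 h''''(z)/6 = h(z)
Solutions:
 h(z) = C1*exp(-6^(1/4)*z) + C2*exp(6^(1/4)*z) + C3*sin(6^(1/4)*z) + C4*cos(6^(1/4)*z)


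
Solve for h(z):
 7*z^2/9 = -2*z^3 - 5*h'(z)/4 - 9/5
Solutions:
 h(z) = C1 - 2*z^4/5 - 28*z^3/135 - 36*z/25


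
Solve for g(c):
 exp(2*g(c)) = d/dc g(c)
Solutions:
 g(c) = log(-sqrt(-1/(C1 + c))) - log(2)/2
 g(c) = log(-1/(C1 + c))/2 - log(2)/2


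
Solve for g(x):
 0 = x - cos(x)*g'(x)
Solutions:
 g(x) = C1 + Integral(x/cos(x), x)


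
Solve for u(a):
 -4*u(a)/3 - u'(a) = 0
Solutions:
 u(a) = C1*exp(-4*a/3)


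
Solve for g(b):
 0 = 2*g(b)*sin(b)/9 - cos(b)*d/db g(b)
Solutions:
 g(b) = C1/cos(b)^(2/9)


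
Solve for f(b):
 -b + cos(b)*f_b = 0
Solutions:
 f(b) = C1 + Integral(b/cos(b), b)


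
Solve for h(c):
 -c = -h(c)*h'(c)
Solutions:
 h(c) = -sqrt(C1 + c^2)
 h(c) = sqrt(C1 + c^2)


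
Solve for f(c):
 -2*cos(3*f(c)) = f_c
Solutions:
 f(c) = -asin((C1 + exp(12*c))/(C1 - exp(12*c)))/3 + pi/3
 f(c) = asin((C1 + exp(12*c))/(C1 - exp(12*c)))/3


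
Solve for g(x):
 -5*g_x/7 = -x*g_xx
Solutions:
 g(x) = C1 + C2*x^(12/7)


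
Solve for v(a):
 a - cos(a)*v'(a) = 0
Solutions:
 v(a) = C1 + Integral(a/cos(a), a)


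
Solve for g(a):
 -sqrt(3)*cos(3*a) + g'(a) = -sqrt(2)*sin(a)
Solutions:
 g(a) = C1 + sqrt(3)*sin(3*a)/3 + sqrt(2)*cos(a)


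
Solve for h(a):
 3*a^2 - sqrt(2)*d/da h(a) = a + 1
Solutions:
 h(a) = C1 + sqrt(2)*a^3/2 - sqrt(2)*a^2/4 - sqrt(2)*a/2


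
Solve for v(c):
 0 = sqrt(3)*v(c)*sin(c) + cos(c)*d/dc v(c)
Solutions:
 v(c) = C1*cos(c)^(sqrt(3))


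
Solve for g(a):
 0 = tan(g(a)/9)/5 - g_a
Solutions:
 g(a) = -9*asin(C1*exp(a/45)) + 9*pi
 g(a) = 9*asin(C1*exp(a/45))


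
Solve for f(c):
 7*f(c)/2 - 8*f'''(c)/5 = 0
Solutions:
 f(c) = C3*exp(2^(2/3)*35^(1/3)*c/4) + (C1*sin(2^(2/3)*sqrt(3)*35^(1/3)*c/8) + C2*cos(2^(2/3)*sqrt(3)*35^(1/3)*c/8))*exp(-2^(2/3)*35^(1/3)*c/8)


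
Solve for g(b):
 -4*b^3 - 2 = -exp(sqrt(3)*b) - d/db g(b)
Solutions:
 g(b) = C1 + b^4 + 2*b - sqrt(3)*exp(sqrt(3)*b)/3


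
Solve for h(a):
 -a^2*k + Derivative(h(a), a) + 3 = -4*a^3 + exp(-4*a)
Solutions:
 h(a) = C1 - a^4 + a^3*k/3 - 3*a - exp(-4*a)/4


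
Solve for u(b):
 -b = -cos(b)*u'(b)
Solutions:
 u(b) = C1 + Integral(b/cos(b), b)


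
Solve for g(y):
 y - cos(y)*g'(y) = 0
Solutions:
 g(y) = C1 + Integral(y/cos(y), y)


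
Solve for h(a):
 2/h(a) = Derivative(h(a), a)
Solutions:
 h(a) = -sqrt(C1 + 4*a)
 h(a) = sqrt(C1 + 4*a)


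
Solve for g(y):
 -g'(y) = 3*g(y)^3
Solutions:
 g(y) = -sqrt(2)*sqrt(-1/(C1 - 3*y))/2
 g(y) = sqrt(2)*sqrt(-1/(C1 - 3*y))/2


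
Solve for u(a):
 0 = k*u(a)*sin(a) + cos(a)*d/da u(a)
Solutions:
 u(a) = C1*exp(k*log(cos(a)))


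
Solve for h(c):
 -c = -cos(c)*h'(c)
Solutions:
 h(c) = C1 + Integral(c/cos(c), c)


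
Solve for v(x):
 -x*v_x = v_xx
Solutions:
 v(x) = C1 + C2*erf(sqrt(2)*x/2)


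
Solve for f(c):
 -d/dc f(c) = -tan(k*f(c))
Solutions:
 f(c) = Piecewise((-asin(exp(C1*k + c*k))/k + pi/k, Ne(k, 0)), (nan, True))
 f(c) = Piecewise((asin(exp(C1*k + c*k))/k, Ne(k, 0)), (nan, True))


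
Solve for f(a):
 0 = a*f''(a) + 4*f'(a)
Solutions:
 f(a) = C1 + C2/a^3


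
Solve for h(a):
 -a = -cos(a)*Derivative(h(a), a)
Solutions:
 h(a) = C1 + Integral(a/cos(a), a)


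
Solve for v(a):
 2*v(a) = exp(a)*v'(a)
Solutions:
 v(a) = C1*exp(-2*exp(-a))


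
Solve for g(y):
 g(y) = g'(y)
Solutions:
 g(y) = C1*exp(y)


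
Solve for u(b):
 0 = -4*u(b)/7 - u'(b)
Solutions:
 u(b) = C1*exp(-4*b/7)


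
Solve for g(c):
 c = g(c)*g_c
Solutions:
 g(c) = -sqrt(C1 + c^2)
 g(c) = sqrt(C1 + c^2)


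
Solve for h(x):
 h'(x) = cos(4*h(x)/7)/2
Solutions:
 -x/2 - 7*log(sin(4*h(x)/7) - 1)/8 + 7*log(sin(4*h(x)/7) + 1)/8 = C1


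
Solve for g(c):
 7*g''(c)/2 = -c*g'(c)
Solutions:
 g(c) = C1 + C2*erf(sqrt(7)*c/7)


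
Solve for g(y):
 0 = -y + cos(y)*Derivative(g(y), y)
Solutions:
 g(y) = C1 + Integral(y/cos(y), y)


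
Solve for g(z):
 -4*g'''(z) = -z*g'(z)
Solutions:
 g(z) = C1 + Integral(C2*airyai(2^(1/3)*z/2) + C3*airybi(2^(1/3)*z/2), z)


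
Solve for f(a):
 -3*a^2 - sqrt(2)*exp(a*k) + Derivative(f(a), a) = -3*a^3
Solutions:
 f(a) = C1 - 3*a^4/4 + a^3 + sqrt(2)*exp(a*k)/k


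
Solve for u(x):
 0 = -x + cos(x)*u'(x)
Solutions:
 u(x) = C1 + Integral(x/cos(x), x)


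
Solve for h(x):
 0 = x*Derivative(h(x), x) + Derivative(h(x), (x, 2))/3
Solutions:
 h(x) = C1 + C2*erf(sqrt(6)*x/2)


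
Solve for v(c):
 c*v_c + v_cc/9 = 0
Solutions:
 v(c) = C1 + C2*erf(3*sqrt(2)*c/2)


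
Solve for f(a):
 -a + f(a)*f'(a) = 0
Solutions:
 f(a) = -sqrt(C1 + a^2)
 f(a) = sqrt(C1 + a^2)


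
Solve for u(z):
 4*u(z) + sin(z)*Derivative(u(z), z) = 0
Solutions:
 u(z) = C1*(cos(z)^2 + 2*cos(z) + 1)/(cos(z)^2 - 2*cos(z) + 1)


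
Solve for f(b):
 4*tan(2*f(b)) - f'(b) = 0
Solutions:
 f(b) = -asin(C1*exp(8*b))/2 + pi/2
 f(b) = asin(C1*exp(8*b))/2


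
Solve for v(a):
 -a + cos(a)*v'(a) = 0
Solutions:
 v(a) = C1 + Integral(a/cos(a), a)


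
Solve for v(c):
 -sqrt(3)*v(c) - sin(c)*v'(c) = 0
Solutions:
 v(c) = C1*(cos(c) + 1)^(sqrt(3)/2)/(cos(c) - 1)^(sqrt(3)/2)


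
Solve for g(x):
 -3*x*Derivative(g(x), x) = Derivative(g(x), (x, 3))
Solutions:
 g(x) = C1 + Integral(C2*airyai(-3^(1/3)*x) + C3*airybi(-3^(1/3)*x), x)


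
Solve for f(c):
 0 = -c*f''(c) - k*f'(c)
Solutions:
 f(c) = C1 + c^(1 - re(k))*(C2*sin(log(c)*Abs(im(k))) + C3*cos(log(c)*im(k)))


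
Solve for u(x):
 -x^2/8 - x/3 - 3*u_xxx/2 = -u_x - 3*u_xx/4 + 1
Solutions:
 u(x) = C1 + C2*exp(x*(3 - sqrt(105))/12) + C3*exp(x*(3 + sqrt(105))/12) + x^3/24 + 7*x^2/96 + 81*x/64


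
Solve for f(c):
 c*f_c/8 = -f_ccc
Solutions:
 f(c) = C1 + Integral(C2*airyai(-c/2) + C3*airybi(-c/2), c)


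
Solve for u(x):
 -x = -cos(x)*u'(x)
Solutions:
 u(x) = C1 + Integral(x/cos(x), x)


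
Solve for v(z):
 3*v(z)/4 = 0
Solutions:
 v(z) = 0


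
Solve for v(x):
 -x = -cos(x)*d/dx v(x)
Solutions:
 v(x) = C1 + Integral(x/cos(x), x)


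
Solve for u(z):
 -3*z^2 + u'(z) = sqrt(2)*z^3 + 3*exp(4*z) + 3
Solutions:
 u(z) = C1 + sqrt(2)*z^4/4 + z^3 + 3*z + 3*exp(4*z)/4


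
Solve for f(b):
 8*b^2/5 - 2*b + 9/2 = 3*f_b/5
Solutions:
 f(b) = C1 + 8*b^3/9 - 5*b^2/3 + 15*b/2


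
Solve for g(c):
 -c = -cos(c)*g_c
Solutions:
 g(c) = C1 + Integral(c/cos(c), c)


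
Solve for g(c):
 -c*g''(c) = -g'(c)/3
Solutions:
 g(c) = C1 + C2*c^(4/3)


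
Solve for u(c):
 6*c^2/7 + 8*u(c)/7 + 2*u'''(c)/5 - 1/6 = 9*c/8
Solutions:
 u(c) = C3*exp(-20^(1/3)*7^(2/3)*c/7) - 3*c^2/4 + 63*c/64 + (C1*sin(20^(1/3)*sqrt(3)*7^(2/3)*c/14) + C2*cos(20^(1/3)*sqrt(3)*7^(2/3)*c/14))*exp(20^(1/3)*7^(2/3)*c/14) + 7/48


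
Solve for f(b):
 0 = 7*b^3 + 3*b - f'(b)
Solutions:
 f(b) = C1 + 7*b^4/4 + 3*b^2/2


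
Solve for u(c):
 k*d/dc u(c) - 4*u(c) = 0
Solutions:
 u(c) = C1*exp(4*c/k)


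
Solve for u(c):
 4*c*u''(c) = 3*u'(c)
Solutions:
 u(c) = C1 + C2*c^(7/4)


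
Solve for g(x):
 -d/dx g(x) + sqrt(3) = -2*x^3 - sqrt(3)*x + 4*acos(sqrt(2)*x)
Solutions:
 g(x) = C1 + x^4/2 + sqrt(3)*x^2/2 - 4*x*acos(sqrt(2)*x) + sqrt(3)*x + 2*sqrt(2)*sqrt(1 - 2*x^2)


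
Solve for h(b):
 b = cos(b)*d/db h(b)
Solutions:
 h(b) = C1 + Integral(b/cos(b), b)


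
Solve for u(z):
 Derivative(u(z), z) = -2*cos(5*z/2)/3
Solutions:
 u(z) = C1 - 4*sin(5*z/2)/15


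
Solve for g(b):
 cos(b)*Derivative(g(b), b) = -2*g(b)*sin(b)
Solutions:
 g(b) = C1*cos(b)^2


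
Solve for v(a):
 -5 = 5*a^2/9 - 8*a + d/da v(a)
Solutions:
 v(a) = C1 - 5*a^3/27 + 4*a^2 - 5*a


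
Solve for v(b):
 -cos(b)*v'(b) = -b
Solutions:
 v(b) = C1 + Integral(b/cos(b), b)


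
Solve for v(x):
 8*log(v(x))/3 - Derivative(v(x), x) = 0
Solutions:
 li(v(x)) = C1 + 8*x/3


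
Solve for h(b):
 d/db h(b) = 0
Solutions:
 h(b) = C1


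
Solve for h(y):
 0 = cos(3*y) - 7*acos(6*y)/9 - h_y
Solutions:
 h(y) = C1 - 7*y*acos(6*y)/9 + 7*sqrt(1 - 36*y^2)/54 + sin(3*y)/3


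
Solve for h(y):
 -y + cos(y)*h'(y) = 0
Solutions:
 h(y) = C1 + Integral(y/cos(y), y)


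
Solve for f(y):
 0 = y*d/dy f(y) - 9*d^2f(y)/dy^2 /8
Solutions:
 f(y) = C1 + C2*erfi(2*y/3)


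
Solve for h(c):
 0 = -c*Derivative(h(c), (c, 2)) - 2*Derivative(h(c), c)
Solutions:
 h(c) = C1 + C2/c


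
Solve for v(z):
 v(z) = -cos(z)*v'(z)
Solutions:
 v(z) = C1*sqrt(sin(z) - 1)/sqrt(sin(z) + 1)


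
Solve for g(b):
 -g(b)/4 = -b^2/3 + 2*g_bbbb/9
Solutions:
 g(b) = 4*b^2/3 + (C1*sin(2^(3/4)*sqrt(3)*b/4) + C2*cos(2^(3/4)*sqrt(3)*b/4))*exp(-2^(3/4)*sqrt(3)*b/4) + (C3*sin(2^(3/4)*sqrt(3)*b/4) + C4*cos(2^(3/4)*sqrt(3)*b/4))*exp(2^(3/4)*sqrt(3)*b/4)


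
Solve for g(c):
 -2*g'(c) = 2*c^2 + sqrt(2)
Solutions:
 g(c) = C1 - c^3/3 - sqrt(2)*c/2


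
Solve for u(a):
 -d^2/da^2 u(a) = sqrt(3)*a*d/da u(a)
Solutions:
 u(a) = C1 + C2*erf(sqrt(2)*3^(1/4)*a/2)


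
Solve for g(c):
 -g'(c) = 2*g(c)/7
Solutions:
 g(c) = C1*exp(-2*c/7)


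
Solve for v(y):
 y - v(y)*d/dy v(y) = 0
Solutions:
 v(y) = -sqrt(C1 + y^2)
 v(y) = sqrt(C1 + y^2)


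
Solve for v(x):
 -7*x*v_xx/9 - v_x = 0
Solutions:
 v(x) = C1 + C2/x^(2/7)


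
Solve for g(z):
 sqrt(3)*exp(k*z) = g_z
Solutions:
 g(z) = C1 + sqrt(3)*exp(k*z)/k


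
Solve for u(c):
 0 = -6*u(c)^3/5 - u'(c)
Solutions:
 u(c) = -sqrt(10)*sqrt(-1/(C1 - 6*c))/2
 u(c) = sqrt(10)*sqrt(-1/(C1 - 6*c))/2


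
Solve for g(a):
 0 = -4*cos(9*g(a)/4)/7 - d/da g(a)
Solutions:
 4*a/7 - 2*log(sin(9*g(a)/4) - 1)/9 + 2*log(sin(9*g(a)/4) + 1)/9 = C1


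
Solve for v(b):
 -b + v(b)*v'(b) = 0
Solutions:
 v(b) = -sqrt(C1 + b^2)
 v(b) = sqrt(C1 + b^2)


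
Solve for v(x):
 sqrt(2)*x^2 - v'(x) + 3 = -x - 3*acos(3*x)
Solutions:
 v(x) = C1 + sqrt(2)*x^3/3 + x^2/2 + 3*x*acos(3*x) + 3*x - sqrt(1 - 9*x^2)


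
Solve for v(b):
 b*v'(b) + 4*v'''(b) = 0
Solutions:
 v(b) = C1 + Integral(C2*airyai(-2^(1/3)*b/2) + C3*airybi(-2^(1/3)*b/2), b)


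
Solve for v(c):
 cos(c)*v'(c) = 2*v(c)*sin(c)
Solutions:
 v(c) = C1/cos(c)^2


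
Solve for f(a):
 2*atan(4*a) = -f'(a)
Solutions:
 f(a) = C1 - 2*a*atan(4*a) + log(16*a^2 + 1)/4


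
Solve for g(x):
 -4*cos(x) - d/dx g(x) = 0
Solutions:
 g(x) = C1 - 4*sin(x)


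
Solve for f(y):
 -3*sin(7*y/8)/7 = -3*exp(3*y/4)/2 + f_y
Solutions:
 f(y) = C1 + 2*exp(3*y/4) + 24*cos(7*y/8)/49


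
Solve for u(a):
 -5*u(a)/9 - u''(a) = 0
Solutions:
 u(a) = C1*sin(sqrt(5)*a/3) + C2*cos(sqrt(5)*a/3)


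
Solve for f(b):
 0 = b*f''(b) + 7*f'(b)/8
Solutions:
 f(b) = C1 + C2*b^(1/8)


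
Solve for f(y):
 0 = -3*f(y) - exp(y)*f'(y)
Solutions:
 f(y) = C1*exp(3*exp(-y))


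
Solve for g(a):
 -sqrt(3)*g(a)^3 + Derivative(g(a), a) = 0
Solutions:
 g(a) = -sqrt(2)*sqrt(-1/(C1 + sqrt(3)*a))/2
 g(a) = sqrt(2)*sqrt(-1/(C1 + sqrt(3)*a))/2


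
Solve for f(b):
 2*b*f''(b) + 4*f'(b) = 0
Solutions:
 f(b) = C1 + C2/b


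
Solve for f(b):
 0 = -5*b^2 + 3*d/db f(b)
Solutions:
 f(b) = C1 + 5*b^3/9


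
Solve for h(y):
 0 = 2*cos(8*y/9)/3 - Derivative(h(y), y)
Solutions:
 h(y) = C1 + 3*sin(8*y/9)/4


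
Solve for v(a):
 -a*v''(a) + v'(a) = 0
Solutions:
 v(a) = C1 + C2*a^2


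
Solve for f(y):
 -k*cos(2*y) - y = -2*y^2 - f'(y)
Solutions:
 f(y) = C1 + k*sin(2*y)/2 - 2*y^3/3 + y^2/2


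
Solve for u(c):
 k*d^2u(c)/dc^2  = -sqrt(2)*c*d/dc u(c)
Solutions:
 u(c) = C1 + C2*sqrt(k)*erf(2^(3/4)*c*sqrt(1/k)/2)


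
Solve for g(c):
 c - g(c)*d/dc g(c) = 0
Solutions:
 g(c) = -sqrt(C1 + c^2)
 g(c) = sqrt(C1 + c^2)


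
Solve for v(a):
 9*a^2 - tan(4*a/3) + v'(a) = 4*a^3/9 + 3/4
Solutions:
 v(a) = C1 + a^4/9 - 3*a^3 + 3*a/4 - 3*log(cos(4*a/3))/4


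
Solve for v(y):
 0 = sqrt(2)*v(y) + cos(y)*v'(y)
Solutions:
 v(y) = C1*(sin(y) - 1)^(sqrt(2)/2)/(sin(y) + 1)^(sqrt(2)/2)


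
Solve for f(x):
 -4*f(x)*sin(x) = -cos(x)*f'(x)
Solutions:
 f(x) = C1/cos(x)^4


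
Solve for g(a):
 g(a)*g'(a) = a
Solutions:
 g(a) = -sqrt(C1 + a^2)
 g(a) = sqrt(C1 + a^2)


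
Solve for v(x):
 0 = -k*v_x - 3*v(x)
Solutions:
 v(x) = C1*exp(-3*x/k)


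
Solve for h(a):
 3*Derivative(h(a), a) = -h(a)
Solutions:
 h(a) = C1*exp(-a/3)


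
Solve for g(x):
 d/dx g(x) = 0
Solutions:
 g(x) = C1


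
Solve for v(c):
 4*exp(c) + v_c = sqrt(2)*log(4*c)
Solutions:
 v(c) = C1 + sqrt(2)*c*log(c) + sqrt(2)*c*(-1 + 2*log(2)) - 4*exp(c)


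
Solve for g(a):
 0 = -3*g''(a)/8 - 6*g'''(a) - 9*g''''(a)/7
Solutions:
 g(a) = C1 + C2*a + C3*exp(a*(-28 + sqrt(742))/12) + C4*exp(-a*(sqrt(742) + 28)/12)


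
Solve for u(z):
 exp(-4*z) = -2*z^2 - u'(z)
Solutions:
 u(z) = C1 - 2*z^3/3 + exp(-4*z)/4


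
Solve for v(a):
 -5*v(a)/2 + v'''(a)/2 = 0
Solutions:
 v(a) = C3*exp(5^(1/3)*a) + (C1*sin(sqrt(3)*5^(1/3)*a/2) + C2*cos(sqrt(3)*5^(1/3)*a/2))*exp(-5^(1/3)*a/2)


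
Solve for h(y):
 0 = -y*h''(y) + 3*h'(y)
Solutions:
 h(y) = C1 + C2*y^4


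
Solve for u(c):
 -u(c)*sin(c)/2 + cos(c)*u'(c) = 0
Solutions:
 u(c) = C1/sqrt(cos(c))


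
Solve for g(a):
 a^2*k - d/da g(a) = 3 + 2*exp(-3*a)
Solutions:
 g(a) = C1 + a^3*k/3 - 3*a + 2*exp(-3*a)/3


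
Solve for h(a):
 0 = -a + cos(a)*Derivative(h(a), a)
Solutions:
 h(a) = C1 + Integral(a/cos(a), a)


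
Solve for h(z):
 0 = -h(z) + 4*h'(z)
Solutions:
 h(z) = C1*exp(z/4)


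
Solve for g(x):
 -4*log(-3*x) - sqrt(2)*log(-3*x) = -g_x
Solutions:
 g(x) = C1 + x*(sqrt(2) + 4)*log(-x) + x*(-4 - sqrt(2) + sqrt(2)*log(3) + 4*log(3))


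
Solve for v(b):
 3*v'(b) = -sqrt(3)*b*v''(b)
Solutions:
 v(b) = C1 + C2*b^(1 - sqrt(3))


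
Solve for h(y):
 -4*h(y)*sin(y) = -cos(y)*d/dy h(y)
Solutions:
 h(y) = C1/cos(y)^4


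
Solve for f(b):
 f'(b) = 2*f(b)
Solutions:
 f(b) = C1*exp(2*b)


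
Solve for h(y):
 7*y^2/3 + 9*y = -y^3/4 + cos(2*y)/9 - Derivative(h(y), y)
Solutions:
 h(y) = C1 - y^4/16 - 7*y^3/9 - 9*y^2/2 + sin(2*y)/18


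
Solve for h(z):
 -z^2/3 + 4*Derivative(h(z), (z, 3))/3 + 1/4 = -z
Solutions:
 h(z) = C1 + C2*z + C3*z^2 + z^5/240 - z^4/32 - z^3/32


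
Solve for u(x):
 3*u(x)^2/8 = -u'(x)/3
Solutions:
 u(x) = 8/(C1 + 9*x)


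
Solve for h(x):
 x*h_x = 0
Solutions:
 h(x) = C1


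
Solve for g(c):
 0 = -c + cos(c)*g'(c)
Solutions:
 g(c) = C1 + Integral(c/cos(c), c)


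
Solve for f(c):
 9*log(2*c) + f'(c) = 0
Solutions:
 f(c) = C1 - 9*c*log(c) - c*log(512) + 9*c


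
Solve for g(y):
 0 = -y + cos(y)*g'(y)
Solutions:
 g(y) = C1 + Integral(y/cos(y), y)


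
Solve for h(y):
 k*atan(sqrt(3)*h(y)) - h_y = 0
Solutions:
 Integral(1/atan(sqrt(3)*_y), (_y, h(y))) = C1 + k*y


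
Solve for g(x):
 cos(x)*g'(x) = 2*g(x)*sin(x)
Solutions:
 g(x) = C1/cos(x)^2


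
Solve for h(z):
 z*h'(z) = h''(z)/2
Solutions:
 h(z) = C1 + C2*erfi(z)


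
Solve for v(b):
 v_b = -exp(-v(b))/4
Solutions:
 v(b) = log(C1 - b/4)


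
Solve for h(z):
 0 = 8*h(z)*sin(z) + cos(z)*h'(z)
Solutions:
 h(z) = C1*cos(z)^8


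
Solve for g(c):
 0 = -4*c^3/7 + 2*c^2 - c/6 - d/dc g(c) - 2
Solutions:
 g(c) = C1 - c^4/7 + 2*c^3/3 - c^2/12 - 2*c


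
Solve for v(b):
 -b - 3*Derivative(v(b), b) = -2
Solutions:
 v(b) = C1 - b^2/6 + 2*b/3


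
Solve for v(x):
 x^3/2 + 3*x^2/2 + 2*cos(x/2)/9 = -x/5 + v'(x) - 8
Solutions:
 v(x) = C1 + x^4/8 + x^3/2 + x^2/10 + 8*x + 4*sin(x/2)/9


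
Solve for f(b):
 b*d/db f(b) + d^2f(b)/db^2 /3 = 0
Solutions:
 f(b) = C1 + C2*erf(sqrt(6)*b/2)


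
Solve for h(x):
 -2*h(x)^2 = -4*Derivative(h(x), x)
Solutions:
 h(x) = -2/(C1 + x)


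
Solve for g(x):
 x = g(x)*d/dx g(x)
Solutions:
 g(x) = -sqrt(C1 + x^2)
 g(x) = sqrt(C1 + x^2)


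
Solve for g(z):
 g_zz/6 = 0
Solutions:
 g(z) = C1 + C2*z


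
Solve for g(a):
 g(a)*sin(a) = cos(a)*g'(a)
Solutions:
 g(a) = C1/cos(a)


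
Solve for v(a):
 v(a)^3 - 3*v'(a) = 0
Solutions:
 v(a) = -sqrt(6)*sqrt(-1/(C1 + a))/2
 v(a) = sqrt(6)*sqrt(-1/(C1 + a))/2


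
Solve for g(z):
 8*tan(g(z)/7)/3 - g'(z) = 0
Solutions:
 g(z) = -7*asin(C1*exp(8*z/21)) + 7*pi
 g(z) = 7*asin(C1*exp(8*z/21))


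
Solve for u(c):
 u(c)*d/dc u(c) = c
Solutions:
 u(c) = -sqrt(C1 + c^2)
 u(c) = sqrt(C1 + c^2)


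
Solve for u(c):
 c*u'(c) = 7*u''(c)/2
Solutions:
 u(c) = C1 + C2*erfi(sqrt(7)*c/7)


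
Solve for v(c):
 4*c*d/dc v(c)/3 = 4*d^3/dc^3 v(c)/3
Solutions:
 v(c) = C1 + Integral(C2*airyai(c) + C3*airybi(c), c)


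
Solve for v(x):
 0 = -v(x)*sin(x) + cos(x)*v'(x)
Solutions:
 v(x) = C1/cos(x)


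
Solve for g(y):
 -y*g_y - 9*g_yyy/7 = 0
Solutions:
 g(y) = C1 + Integral(C2*airyai(-21^(1/3)*y/3) + C3*airybi(-21^(1/3)*y/3), y)


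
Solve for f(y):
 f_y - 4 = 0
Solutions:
 f(y) = C1 + 4*y


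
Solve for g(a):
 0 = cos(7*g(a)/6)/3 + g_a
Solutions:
 a/3 - 3*log(sin(7*g(a)/6) - 1)/7 + 3*log(sin(7*g(a)/6) + 1)/7 = C1


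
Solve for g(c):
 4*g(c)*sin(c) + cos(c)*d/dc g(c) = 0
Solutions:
 g(c) = C1*cos(c)^4


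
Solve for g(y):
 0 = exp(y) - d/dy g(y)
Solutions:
 g(y) = C1 + exp(y)


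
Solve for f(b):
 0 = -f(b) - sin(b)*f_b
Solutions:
 f(b) = C1*sqrt(cos(b) + 1)/sqrt(cos(b) - 1)


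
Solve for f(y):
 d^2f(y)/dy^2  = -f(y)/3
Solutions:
 f(y) = C1*sin(sqrt(3)*y/3) + C2*cos(sqrt(3)*y/3)


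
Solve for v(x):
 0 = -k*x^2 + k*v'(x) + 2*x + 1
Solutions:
 v(x) = C1 + x^3/3 - x^2/k - x/k


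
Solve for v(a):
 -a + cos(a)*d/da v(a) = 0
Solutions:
 v(a) = C1 + Integral(a/cos(a), a)


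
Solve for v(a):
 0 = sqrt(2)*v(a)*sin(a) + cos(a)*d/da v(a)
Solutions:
 v(a) = C1*cos(a)^(sqrt(2))


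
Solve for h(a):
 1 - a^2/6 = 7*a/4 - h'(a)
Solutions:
 h(a) = C1 + a^3/18 + 7*a^2/8 - a


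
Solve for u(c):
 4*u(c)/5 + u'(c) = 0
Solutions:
 u(c) = C1*exp(-4*c/5)


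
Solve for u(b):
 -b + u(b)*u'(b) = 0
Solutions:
 u(b) = -sqrt(C1 + b^2)
 u(b) = sqrt(C1 + b^2)


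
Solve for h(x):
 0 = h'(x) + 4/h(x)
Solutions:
 h(x) = -sqrt(C1 - 8*x)
 h(x) = sqrt(C1 - 8*x)


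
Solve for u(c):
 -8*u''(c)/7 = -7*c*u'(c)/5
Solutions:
 u(c) = C1 + C2*erfi(7*sqrt(5)*c/20)


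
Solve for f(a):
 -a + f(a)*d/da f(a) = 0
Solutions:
 f(a) = -sqrt(C1 + a^2)
 f(a) = sqrt(C1 + a^2)


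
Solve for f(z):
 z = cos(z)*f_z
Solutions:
 f(z) = C1 + Integral(z/cos(z), z)


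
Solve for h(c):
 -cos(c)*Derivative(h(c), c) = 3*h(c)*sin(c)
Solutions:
 h(c) = C1*cos(c)^3


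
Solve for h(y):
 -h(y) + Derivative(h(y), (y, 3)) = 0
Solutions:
 h(y) = C3*exp(y) + (C1*sin(sqrt(3)*y/2) + C2*cos(sqrt(3)*y/2))*exp(-y/2)


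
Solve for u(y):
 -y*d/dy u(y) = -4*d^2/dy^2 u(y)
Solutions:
 u(y) = C1 + C2*erfi(sqrt(2)*y/4)


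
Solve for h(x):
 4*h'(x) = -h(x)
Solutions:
 h(x) = C1*exp(-x/4)


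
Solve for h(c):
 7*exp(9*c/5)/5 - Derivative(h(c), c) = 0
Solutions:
 h(c) = C1 + 7*exp(9*c/5)/9


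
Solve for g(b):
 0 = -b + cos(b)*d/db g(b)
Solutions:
 g(b) = C1 + Integral(b/cos(b), b)


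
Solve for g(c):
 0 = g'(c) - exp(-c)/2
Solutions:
 g(c) = C1 - exp(-c)/2


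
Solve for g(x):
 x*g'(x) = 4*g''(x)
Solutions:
 g(x) = C1 + C2*erfi(sqrt(2)*x/4)


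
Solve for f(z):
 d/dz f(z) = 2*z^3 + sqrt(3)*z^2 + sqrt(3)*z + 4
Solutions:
 f(z) = C1 + z^4/2 + sqrt(3)*z^3/3 + sqrt(3)*z^2/2 + 4*z


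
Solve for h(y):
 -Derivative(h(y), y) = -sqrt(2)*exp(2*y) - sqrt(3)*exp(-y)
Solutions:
 h(y) = C1 + sqrt(2)*exp(2*y)/2 - sqrt(3)*exp(-y)


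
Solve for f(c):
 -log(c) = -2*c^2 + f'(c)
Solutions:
 f(c) = C1 + 2*c^3/3 - c*log(c) + c


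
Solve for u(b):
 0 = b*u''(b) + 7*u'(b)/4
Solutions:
 u(b) = C1 + C2/b^(3/4)


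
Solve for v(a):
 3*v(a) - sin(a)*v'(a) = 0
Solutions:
 v(a) = C1*(cos(a) - 1)^(3/2)/(cos(a) + 1)^(3/2)


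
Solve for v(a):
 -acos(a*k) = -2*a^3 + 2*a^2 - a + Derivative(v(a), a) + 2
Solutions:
 v(a) = C1 + a^4/2 - 2*a^3/3 + a^2/2 - 2*a - Piecewise((a*acos(a*k) - sqrt(-a^2*k^2 + 1)/k, Ne(k, 0)), (pi*a/2, True))


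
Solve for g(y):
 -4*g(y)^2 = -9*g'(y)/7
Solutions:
 g(y) = -9/(C1 + 28*y)


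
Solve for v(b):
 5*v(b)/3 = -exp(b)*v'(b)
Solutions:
 v(b) = C1*exp(5*exp(-b)/3)


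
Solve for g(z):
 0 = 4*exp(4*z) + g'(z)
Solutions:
 g(z) = C1 - exp(4*z)


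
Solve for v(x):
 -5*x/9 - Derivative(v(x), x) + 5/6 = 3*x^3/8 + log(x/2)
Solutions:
 v(x) = C1 - 3*x^4/32 - 5*x^2/18 - x*log(x) + x*log(2) + 11*x/6


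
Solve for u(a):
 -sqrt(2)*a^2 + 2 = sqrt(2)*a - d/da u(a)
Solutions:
 u(a) = C1 + sqrt(2)*a^3/3 + sqrt(2)*a^2/2 - 2*a


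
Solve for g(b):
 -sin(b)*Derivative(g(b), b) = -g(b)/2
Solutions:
 g(b) = C1*(cos(b) - 1)^(1/4)/(cos(b) + 1)^(1/4)


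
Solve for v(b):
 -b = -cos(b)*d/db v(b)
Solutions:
 v(b) = C1 + Integral(b/cos(b), b)


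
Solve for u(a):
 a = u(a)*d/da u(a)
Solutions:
 u(a) = -sqrt(C1 + a^2)
 u(a) = sqrt(C1 + a^2)


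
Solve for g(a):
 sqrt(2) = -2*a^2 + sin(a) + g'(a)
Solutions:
 g(a) = C1 + 2*a^3/3 + sqrt(2)*a + cos(a)


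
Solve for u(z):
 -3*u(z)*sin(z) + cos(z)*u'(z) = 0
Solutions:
 u(z) = C1/cos(z)^3


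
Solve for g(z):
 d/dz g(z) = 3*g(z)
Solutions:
 g(z) = C1*exp(3*z)


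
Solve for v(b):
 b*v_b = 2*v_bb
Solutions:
 v(b) = C1 + C2*erfi(b/2)


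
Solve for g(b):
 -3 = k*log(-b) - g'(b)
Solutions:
 g(b) = C1 + b*k*log(-b) + b*(3 - k)


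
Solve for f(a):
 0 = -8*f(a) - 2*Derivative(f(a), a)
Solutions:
 f(a) = C1*exp(-4*a)


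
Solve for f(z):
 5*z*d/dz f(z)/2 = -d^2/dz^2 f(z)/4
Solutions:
 f(z) = C1 + C2*erf(sqrt(5)*z)


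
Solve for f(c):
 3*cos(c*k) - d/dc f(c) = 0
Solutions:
 f(c) = C1 + 3*sin(c*k)/k


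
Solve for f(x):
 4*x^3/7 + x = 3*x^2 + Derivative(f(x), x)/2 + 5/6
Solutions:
 f(x) = C1 + 2*x^4/7 - 2*x^3 + x^2 - 5*x/3


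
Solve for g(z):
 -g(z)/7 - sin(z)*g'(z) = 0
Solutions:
 g(z) = C1*(cos(z) + 1)^(1/14)/(cos(z) - 1)^(1/14)


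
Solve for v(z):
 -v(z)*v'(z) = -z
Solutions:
 v(z) = -sqrt(C1 + z^2)
 v(z) = sqrt(C1 + z^2)


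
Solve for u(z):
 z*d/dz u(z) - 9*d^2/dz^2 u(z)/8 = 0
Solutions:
 u(z) = C1 + C2*erfi(2*z/3)


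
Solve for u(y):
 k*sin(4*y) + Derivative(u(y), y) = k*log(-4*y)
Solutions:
 u(y) = C1 + k*(y*log(-y) - y + 2*y*log(2) + cos(4*y)/4)


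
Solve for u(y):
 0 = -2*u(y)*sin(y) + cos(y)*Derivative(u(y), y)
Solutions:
 u(y) = C1/cos(y)^2


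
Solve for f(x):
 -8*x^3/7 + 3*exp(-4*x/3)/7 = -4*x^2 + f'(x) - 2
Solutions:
 f(x) = C1 - 2*x^4/7 + 4*x^3/3 + 2*x - 9*exp(-4*x/3)/28


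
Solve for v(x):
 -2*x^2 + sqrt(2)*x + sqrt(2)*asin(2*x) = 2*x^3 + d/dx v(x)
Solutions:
 v(x) = C1 - x^4/2 - 2*x^3/3 + sqrt(2)*x^2/2 + sqrt(2)*(x*asin(2*x) + sqrt(1 - 4*x^2)/2)


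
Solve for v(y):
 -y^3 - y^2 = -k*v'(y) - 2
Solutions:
 v(y) = C1 + y^4/(4*k) + y^3/(3*k) - 2*y/k


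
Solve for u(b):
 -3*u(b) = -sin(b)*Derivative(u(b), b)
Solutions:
 u(b) = C1*(cos(b) - 1)^(3/2)/(cos(b) + 1)^(3/2)


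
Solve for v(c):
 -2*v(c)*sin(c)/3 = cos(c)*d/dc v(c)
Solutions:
 v(c) = C1*cos(c)^(2/3)


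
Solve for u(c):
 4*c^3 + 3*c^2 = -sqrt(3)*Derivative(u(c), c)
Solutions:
 u(c) = C1 - sqrt(3)*c^4/3 - sqrt(3)*c^3/3


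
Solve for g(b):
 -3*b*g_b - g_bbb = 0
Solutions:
 g(b) = C1 + Integral(C2*airyai(-3^(1/3)*b) + C3*airybi(-3^(1/3)*b), b)


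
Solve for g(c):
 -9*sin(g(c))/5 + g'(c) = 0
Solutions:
 -9*c/5 + log(cos(g(c)) - 1)/2 - log(cos(g(c)) + 1)/2 = C1


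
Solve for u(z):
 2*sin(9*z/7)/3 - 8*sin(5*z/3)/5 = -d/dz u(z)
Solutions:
 u(z) = C1 + 14*cos(9*z/7)/27 - 24*cos(5*z/3)/25


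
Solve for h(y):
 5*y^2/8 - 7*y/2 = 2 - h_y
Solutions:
 h(y) = C1 - 5*y^3/24 + 7*y^2/4 + 2*y


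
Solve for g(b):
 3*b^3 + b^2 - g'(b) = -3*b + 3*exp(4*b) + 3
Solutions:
 g(b) = C1 + 3*b^4/4 + b^3/3 + 3*b^2/2 - 3*b - 3*exp(4*b)/4


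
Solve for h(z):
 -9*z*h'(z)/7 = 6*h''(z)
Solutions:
 h(z) = C1 + C2*erf(sqrt(21)*z/14)


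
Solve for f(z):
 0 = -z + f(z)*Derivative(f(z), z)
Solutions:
 f(z) = -sqrt(C1 + z^2)
 f(z) = sqrt(C1 + z^2)


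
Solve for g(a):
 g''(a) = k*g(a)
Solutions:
 g(a) = C1*exp(-a*sqrt(k)) + C2*exp(a*sqrt(k))


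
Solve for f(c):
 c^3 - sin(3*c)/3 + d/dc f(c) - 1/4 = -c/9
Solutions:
 f(c) = C1 - c^4/4 - c^2/18 + c/4 - cos(3*c)/9


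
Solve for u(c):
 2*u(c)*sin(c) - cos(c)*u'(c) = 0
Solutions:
 u(c) = C1/cos(c)^2


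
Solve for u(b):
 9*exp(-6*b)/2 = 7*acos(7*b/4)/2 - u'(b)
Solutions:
 u(b) = C1 + 7*b*acos(7*b/4)/2 - sqrt(16 - 49*b^2)/2 + 3*exp(-6*b)/4


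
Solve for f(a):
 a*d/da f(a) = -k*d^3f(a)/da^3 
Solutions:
 f(a) = C1 + Integral(C2*airyai(a*(-1/k)^(1/3)) + C3*airybi(a*(-1/k)^(1/3)), a)


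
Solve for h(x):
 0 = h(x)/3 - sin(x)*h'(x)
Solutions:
 h(x) = C1*(cos(x) - 1)^(1/6)/(cos(x) + 1)^(1/6)


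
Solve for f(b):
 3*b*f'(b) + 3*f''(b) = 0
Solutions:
 f(b) = C1 + C2*erf(sqrt(2)*b/2)


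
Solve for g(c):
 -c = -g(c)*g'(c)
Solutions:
 g(c) = -sqrt(C1 + c^2)
 g(c) = sqrt(C1 + c^2)


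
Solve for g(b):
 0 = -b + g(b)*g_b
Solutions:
 g(b) = -sqrt(C1 + b^2)
 g(b) = sqrt(C1 + b^2)


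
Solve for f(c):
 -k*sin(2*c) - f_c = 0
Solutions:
 f(c) = C1 + k*cos(2*c)/2


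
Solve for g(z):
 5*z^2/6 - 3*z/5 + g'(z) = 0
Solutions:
 g(z) = C1 - 5*z^3/18 + 3*z^2/10


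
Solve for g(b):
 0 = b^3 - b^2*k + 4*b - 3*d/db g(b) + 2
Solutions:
 g(b) = C1 + b^4/12 - b^3*k/9 + 2*b^2/3 + 2*b/3


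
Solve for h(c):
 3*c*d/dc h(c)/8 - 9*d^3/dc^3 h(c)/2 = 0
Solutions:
 h(c) = C1 + Integral(C2*airyai(18^(1/3)*c/6) + C3*airybi(18^(1/3)*c/6), c)


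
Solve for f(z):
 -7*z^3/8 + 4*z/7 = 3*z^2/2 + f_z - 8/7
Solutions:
 f(z) = C1 - 7*z^4/32 - z^3/2 + 2*z^2/7 + 8*z/7


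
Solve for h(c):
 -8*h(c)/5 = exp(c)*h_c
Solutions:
 h(c) = C1*exp(8*exp(-c)/5)


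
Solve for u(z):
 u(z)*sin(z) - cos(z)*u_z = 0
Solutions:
 u(z) = C1/cos(z)


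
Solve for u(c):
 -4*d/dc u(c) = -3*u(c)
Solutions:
 u(c) = C1*exp(3*c/4)


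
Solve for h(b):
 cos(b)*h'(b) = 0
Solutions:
 h(b) = C1


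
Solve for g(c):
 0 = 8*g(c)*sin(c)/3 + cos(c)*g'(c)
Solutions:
 g(c) = C1*cos(c)^(8/3)


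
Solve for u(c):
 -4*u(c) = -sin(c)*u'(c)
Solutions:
 u(c) = C1*(cos(c)^2 - 2*cos(c) + 1)/(cos(c)^2 + 2*cos(c) + 1)


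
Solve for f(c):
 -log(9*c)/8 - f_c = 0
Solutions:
 f(c) = C1 - c*log(c)/8 - c*log(3)/4 + c/8


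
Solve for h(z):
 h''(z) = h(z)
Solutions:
 h(z) = C1*exp(-z) + C2*exp(z)


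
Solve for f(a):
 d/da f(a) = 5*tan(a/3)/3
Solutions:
 f(a) = C1 - 5*log(cos(a/3))


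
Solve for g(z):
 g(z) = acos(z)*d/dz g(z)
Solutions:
 g(z) = C1*exp(Integral(1/acos(z), z))


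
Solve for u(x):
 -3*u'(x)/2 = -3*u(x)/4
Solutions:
 u(x) = C1*exp(x/2)


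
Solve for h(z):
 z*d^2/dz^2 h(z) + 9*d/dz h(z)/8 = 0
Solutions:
 h(z) = C1 + C2/z^(1/8)


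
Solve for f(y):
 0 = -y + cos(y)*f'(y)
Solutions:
 f(y) = C1 + Integral(y/cos(y), y)


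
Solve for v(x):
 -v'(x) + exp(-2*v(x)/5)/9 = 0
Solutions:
 v(x) = 5*log(-sqrt(C1 + x)) - 5*log(15) + 5*log(10)/2
 v(x) = 5*log(C1 + x)/2 - 5*log(15) + 5*log(10)/2


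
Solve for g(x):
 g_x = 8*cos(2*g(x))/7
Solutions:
 -8*x/7 - log(sin(2*g(x)) - 1)/4 + log(sin(2*g(x)) + 1)/4 = C1


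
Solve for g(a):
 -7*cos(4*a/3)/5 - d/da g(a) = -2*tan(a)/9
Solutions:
 g(a) = C1 - 2*log(cos(a))/9 - 21*sin(4*a/3)/20


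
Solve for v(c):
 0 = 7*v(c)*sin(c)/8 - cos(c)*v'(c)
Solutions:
 v(c) = C1/cos(c)^(7/8)


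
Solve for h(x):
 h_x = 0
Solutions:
 h(x) = C1


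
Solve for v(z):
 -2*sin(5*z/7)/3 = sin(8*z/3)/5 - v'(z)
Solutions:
 v(z) = C1 - 14*cos(5*z/7)/15 - 3*cos(8*z/3)/40


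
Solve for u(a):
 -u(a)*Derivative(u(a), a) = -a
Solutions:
 u(a) = -sqrt(C1 + a^2)
 u(a) = sqrt(C1 + a^2)


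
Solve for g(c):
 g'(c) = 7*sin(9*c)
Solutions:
 g(c) = C1 - 7*cos(9*c)/9


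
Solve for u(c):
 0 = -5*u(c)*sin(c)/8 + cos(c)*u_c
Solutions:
 u(c) = C1/cos(c)^(5/8)


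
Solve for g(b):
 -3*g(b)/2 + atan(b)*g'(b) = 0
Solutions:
 g(b) = C1*exp(3*Integral(1/atan(b), b)/2)


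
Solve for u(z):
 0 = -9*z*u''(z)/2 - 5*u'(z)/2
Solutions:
 u(z) = C1 + C2*z^(4/9)


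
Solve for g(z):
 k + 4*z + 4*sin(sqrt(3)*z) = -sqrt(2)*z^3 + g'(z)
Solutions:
 g(z) = C1 + k*z + sqrt(2)*z^4/4 + 2*z^2 - 4*sqrt(3)*cos(sqrt(3)*z)/3


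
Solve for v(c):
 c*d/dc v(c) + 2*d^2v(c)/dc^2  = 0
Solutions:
 v(c) = C1 + C2*erf(c/2)


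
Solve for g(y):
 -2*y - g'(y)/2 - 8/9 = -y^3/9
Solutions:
 g(y) = C1 + y^4/18 - 2*y^2 - 16*y/9


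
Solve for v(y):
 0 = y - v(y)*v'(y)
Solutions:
 v(y) = -sqrt(C1 + y^2)
 v(y) = sqrt(C1 + y^2)


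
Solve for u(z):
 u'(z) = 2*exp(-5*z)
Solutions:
 u(z) = C1 - 2*exp(-5*z)/5


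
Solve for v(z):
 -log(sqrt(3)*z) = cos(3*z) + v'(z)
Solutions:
 v(z) = C1 - z*log(z) - z*log(3)/2 + z - sin(3*z)/3


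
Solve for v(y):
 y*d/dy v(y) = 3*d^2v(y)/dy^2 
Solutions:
 v(y) = C1 + C2*erfi(sqrt(6)*y/6)


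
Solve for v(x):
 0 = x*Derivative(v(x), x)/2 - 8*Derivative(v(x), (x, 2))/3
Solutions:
 v(x) = C1 + C2*erfi(sqrt(6)*x/8)


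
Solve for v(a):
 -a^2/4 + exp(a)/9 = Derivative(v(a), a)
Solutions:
 v(a) = C1 - a^3/12 + exp(a)/9


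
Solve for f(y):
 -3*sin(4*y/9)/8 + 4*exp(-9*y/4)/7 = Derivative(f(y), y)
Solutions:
 f(y) = C1 + 27*cos(4*y/9)/32 - 16*exp(-9*y/4)/63


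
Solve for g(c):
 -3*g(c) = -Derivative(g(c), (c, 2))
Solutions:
 g(c) = C1*exp(-sqrt(3)*c) + C2*exp(sqrt(3)*c)


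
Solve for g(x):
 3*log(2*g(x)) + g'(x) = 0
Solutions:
 Integral(1/(log(_y) + log(2)), (_y, g(x)))/3 = C1 - x


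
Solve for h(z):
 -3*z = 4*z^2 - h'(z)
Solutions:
 h(z) = C1 + 4*z^3/3 + 3*z^2/2


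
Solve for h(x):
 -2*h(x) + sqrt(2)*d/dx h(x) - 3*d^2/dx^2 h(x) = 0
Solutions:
 h(x) = (C1*sin(sqrt(22)*x/6) + C2*cos(sqrt(22)*x/6))*exp(sqrt(2)*x/6)


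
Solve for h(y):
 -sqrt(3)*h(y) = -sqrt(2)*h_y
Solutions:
 h(y) = C1*exp(sqrt(6)*y/2)


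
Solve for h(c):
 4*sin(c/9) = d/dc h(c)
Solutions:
 h(c) = C1 - 36*cos(c/9)


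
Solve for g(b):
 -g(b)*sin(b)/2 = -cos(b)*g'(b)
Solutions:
 g(b) = C1/sqrt(cos(b))


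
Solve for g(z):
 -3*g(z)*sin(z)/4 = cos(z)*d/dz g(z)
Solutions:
 g(z) = C1*cos(z)^(3/4)


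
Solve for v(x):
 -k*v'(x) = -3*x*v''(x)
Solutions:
 v(x) = C1 + x^(re(k)/3 + 1)*(C2*sin(log(x)*Abs(im(k))/3) + C3*cos(log(x)*im(k)/3))


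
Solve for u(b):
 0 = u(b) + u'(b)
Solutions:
 u(b) = C1*exp(-b)


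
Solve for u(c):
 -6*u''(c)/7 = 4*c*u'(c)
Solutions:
 u(c) = C1 + C2*erf(sqrt(21)*c/3)


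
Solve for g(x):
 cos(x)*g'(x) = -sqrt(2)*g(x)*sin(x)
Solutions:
 g(x) = C1*cos(x)^(sqrt(2))


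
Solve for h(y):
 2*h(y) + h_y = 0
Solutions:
 h(y) = C1*exp(-2*y)


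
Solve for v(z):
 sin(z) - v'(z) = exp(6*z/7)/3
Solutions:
 v(z) = C1 - 7*exp(6*z/7)/18 - cos(z)


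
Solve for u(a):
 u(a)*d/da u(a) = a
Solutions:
 u(a) = -sqrt(C1 + a^2)
 u(a) = sqrt(C1 + a^2)


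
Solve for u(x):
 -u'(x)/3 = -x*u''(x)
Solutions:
 u(x) = C1 + C2*x^(4/3)


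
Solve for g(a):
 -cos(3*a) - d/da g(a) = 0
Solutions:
 g(a) = C1 - sin(3*a)/3


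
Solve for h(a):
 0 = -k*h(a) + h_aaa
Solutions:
 h(a) = C1*exp(a*k^(1/3)) + C2*exp(a*k^(1/3)*(-1 + sqrt(3)*I)/2) + C3*exp(-a*k^(1/3)*(1 + sqrt(3)*I)/2)


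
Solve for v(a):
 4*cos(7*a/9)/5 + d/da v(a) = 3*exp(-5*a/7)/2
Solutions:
 v(a) = C1 - 36*sin(7*a/9)/35 - 21*exp(-5*a/7)/10


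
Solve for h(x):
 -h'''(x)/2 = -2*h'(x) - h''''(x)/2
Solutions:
 h(x) = C1 + C2*exp(x*((6*sqrt(78) + 53)^(-1/3) + 2 + (6*sqrt(78) + 53)^(1/3))/6)*sin(sqrt(3)*x*(-(6*sqrt(78) + 53)^(1/3) + (6*sqrt(78) + 53)^(-1/3))/6) + C3*exp(x*((6*sqrt(78) + 53)^(-1/3) + 2 + (6*sqrt(78) + 53)^(1/3))/6)*cos(sqrt(3)*x*(-(6*sqrt(78) + 53)^(1/3) + (6*sqrt(78) + 53)^(-1/3))/6) + C4*exp(x*(-(6*sqrt(78) + 53)^(1/3) - 1/(6*sqrt(78) + 53)^(1/3) + 1)/3)


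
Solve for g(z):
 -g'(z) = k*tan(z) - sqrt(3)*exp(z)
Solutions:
 g(z) = C1 + k*log(cos(z)) + sqrt(3)*exp(z)


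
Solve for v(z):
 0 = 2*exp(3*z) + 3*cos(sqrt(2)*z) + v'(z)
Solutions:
 v(z) = C1 - 2*exp(3*z)/3 - 3*sqrt(2)*sin(sqrt(2)*z)/2


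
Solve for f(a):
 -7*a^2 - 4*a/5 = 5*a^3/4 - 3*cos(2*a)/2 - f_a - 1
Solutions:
 f(a) = C1 + 5*a^4/16 + 7*a^3/3 + 2*a^2/5 - a - 3*sin(a)*cos(a)/2


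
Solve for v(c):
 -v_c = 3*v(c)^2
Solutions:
 v(c) = 1/(C1 + 3*c)


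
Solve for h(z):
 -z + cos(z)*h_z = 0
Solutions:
 h(z) = C1 + Integral(z/cos(z), z)


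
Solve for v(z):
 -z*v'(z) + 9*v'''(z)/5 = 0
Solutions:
 v(z) = C1 + Integral(C2*airyai(15^(1/3)*z/3) + C3*airybi(15^(1/3)*z/3), z)


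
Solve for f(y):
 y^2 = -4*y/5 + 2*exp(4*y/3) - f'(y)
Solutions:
 f(y) = C1 - y^3/3 - 2*y^2/5 + 3*exp(4*y/3)/2


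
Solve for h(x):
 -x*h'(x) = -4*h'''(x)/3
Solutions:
 h(x) = C1 + Integral(C2*airyai(6^(1/3)*x/2) + C3*airybi(6^(1/3)*x/2), x)


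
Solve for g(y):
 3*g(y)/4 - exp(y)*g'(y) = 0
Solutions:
 g(y) = C1*exp(-3*exp(-y)/4)


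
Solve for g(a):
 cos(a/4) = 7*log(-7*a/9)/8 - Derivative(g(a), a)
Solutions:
 g(a) = C1 + 7*a*log(-a)/8 - 7*a*log(3)/4 - 7*a/8 + 7*a*log(7)/8 - 4*sin(a/4)


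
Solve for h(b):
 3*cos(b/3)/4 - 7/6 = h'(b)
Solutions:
 h(b) = C1 - 7*b/6 + 9*sin(b/3)/4


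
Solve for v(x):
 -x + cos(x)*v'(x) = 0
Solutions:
 v(x) = C1 + Integral(x/cos(x), x)


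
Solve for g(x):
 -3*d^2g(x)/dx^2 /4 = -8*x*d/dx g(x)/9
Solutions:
 g(x) = C1 + C2*erfi(4*sqrt(3)*x/9)


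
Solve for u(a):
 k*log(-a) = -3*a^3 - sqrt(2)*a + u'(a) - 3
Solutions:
 u(a) = C1 + 3*a^4/4 + sqrt(2)*a^2/2 + a*k*log(-a) + a*(3 - k)


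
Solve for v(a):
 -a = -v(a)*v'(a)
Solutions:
 v(a) = -sqrt(C1 + a^2)
 v(a) = sqrt(C1 + a^2)


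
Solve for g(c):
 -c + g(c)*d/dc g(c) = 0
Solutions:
 g(c) = -sqrt(C1 + c^2)
 g(c) = sqrt(C1 + c^2)


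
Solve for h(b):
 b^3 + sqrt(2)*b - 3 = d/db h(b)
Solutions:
 h(b) = C1 + b^4/4 + sqrt(2)*b^2/2 - 3*b


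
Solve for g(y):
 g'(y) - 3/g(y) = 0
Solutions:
 g(y) = -sqrt(C1 + 6*y)
 g(y) = sqrt(C1 + 6*y)


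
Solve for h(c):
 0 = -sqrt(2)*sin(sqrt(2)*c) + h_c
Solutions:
 h(c) = C1 - cos(sqrt(2)*c)


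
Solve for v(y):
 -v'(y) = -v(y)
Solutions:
 v(y) = C1*exp(y)


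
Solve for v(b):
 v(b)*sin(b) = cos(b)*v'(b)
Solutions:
 v(b) = C1/cos(b)


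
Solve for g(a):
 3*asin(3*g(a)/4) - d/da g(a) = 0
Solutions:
 Integral(1/asin(3*_y/4), (_y, g(a))) = C1 + 3*a


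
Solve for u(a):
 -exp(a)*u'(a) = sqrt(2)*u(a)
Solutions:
 u(a) = C1*exp(sqrt(2)*exp(-a))
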